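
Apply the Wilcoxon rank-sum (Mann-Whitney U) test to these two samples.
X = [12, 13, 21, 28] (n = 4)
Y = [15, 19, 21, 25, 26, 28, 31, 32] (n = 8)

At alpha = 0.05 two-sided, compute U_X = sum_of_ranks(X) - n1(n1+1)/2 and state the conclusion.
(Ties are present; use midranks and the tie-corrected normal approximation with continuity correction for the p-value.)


Step 1: Combine and sort all 12 observations; assign midranks.
sorted (value, group): (12,X), (13,X), (15,Y), (19,Y), (21,X), (21,Y), (25,Y), (26,Y), (28,X), (28,Y), (31,Y), (32,Y)
ranks: 12->1, 13->2, 15->3, 19->4, 21->5.5, 21->5.5, 25->7, 26->8, 28->9.5, 28->9.5, 31->11, 32->12
Step 2: Rank sum for X: R1 = 1 + 2 + 5.5 + 9.5 = 18.
Step 3: U_X = R1 - n1(n1+1)/2 = 18 - 4*5/2 = 18 - 10 = 8.
       U_Y = n1*n2 - U_X = 32 - 8 = 24.
Step 4: Ties are present, so use the tie-corrected normal approximation (with continuity correction) for the p-value.
Step 5: p-value = 0.201148; compare to alpha = 0.05. fail to reject H0.

U_X = 8, p = 0.201148, fail to reject H0 at alpha = 0.05.


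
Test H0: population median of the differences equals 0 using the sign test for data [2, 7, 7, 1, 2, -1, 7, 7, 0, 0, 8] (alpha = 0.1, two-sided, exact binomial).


Step 1: Discard zero differences. Original n = 11; n_eff = number of nonzero differences = 9.
Nonzero differences (with sign): +2, +7, +7, +1, +2, -1, +7, +7, +8
Step 2: Count signs: positive = 8, negative = 1.
Step 3: Under H0: P(positive) = 0.5, so the number of positives S ~ Bin(9, 0.5).
Step 4: Two-sided exact p-value = sum of Bin(9,0.5) probabilities at or below the observed probability = 0.039062.
Step 5: alpha = 0.1. reject H0.

n_eff = 9, pos = 8, neg = 1, p = 0.039062, reject H0.


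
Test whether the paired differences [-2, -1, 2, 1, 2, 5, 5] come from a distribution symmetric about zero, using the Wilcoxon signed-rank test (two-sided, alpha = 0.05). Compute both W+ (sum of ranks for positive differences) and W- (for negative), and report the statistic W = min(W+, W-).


Step 1: Drop any zero differences (none here) and take |d_i|.
|d| = [2, 1, 2, 1, 2, 5, 5]
Step 2: Midrank |d_i| (ties get averaged ranks).
ranks: |2|->4, |1|->1.5, |2|->4, |1|->1.5, |2|->4, |5|->6.5, |5|->6.5
Step 3: Attach original signs; sum ranks with positive sign and with negative sign.
W+ = 4 + 1.5 + 4 + 6.5 + 6.5 = 22.5
W- = 4 + 1.5 = 5.5
(Check: W+ + W- = 28 should equal n(n+1)/2 = 28.)
Step 4: Test statistic W = min(W+, W-) = 5.5.
Step 5: Ties in |d|, so use the tie-corrected normal approximation.
        E[W] = n(n+1)/4 = 7*8/4 = 14.
        Tie groups: |d|=1 (t=2), |d|=2 (t=3), |d|=5 (t=2); sum(t^3 - t) = 36.
        Var[W] = n(n+1)(2n+1)/24 - sum(t^3-t)/48 = 840/24 - 36/48 = 34.25.
        z = (W - E[W]) / sqrt(Var[W]) = (5.5 - 14) / 5.8523 = -1.4524.
        Two-sided p = 2*Phi(z) = 0.146388.
Step 6: alpha = 0.05. fail to reject H0.

W+ = 22.5, W- = 5.5, W = min = 5.5, p = 0.146388, fail to reject H0.


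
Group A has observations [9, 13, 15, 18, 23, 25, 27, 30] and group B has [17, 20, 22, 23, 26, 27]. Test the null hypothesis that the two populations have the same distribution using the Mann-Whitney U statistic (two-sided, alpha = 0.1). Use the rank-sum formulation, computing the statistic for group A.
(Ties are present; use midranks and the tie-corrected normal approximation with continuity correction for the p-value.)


Step 1: Combine and sort all 14 observations; assign midranks.
sorted (value, group): (9,X), (13,X), (15,X), (17,Y), (18,X), (20,Y), (22,Y), (23,X), (23,Y), (25,X), (26,Y), (27,X), (27,Y), (30,X)
ranks: 9->1, 13->2, 15->3, 17->4, 18->5, 20->6, 22->7, 23->8.5, 23->8.5, 25->10, 26->11, 27->12.5, 27->12.5, 30->14
Step 2: Rank sum for X: R1 = 1 + 2 + 3 + 5 + 8.5 + 10 + 12.5 + 14 = 56.
Step 3: U_X = R1 - n1(n1+1)/2 = 56 - 8*9/2 = 56 - 36 = 20.
       U_Y = n1*n2 - U_X = 48 - 20 = 28.
Step 4: Ties are present, so use the tie-corrected normal approximation (with continuity correction) for the p-value.
Step 5: p-value = 0.650661; compare to alpha = 0.1. fail to reject H0.

U_X = 20, p = 0.650661, fail to reject H0 at alpha = 0.1.


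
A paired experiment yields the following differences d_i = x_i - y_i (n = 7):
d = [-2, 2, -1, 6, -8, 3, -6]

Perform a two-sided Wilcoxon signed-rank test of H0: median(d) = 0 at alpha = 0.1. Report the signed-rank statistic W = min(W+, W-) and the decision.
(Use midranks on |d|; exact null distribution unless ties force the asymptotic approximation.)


Step 1: Drop any zero differences (none here) and take |d_i|.
|d| = [2, 2, 1, 6, 8, 3, 6]
Step 2: Midrank |d_i| (ties get averaged ranks).
ranks: |2|->2.5, |2|->2.5, |1|->1, |6|->5.5, |8|->7, |3|->4, |6|->5.5
Step 3: Attach original signs; sum ranks with positive sign and with negative sign.
W+ = 2.5 + 5.5 + 4 = 12
W- = 2.5 + 1 + 7 + 5.5 = 16
(Check: W+ + W- = 28 should equal n(n+1)/2 = 28.)
Step 4: Test statistic W = min(W+, W-) = 12.
Step 5: Ties in |d|, so use the tie-corrected normal approximation.
        E[W] = n(n+1)/4 = 7*8/4 = 14.
        Tie groups: |d|=2 (t=2), |d|=6 (t=2); sum(t^3 - t) = 12.
        Var[W] = n(n+1)(2n+1)/24 - sum(t^3-t)/48 = 840/24 - 12/48 = 34.75.
        z = (W - E[W]) / sqrt(Var[W]) = (12 - 14) / 5.8949 = -0.3393.
        Two-sided p = 2*Phi(z) = 0.734402.
Step 6: alpha = 0.1. fail to reject H0.

W+ = 12, W- = 16, W = min = 12, p = 0.734402, fail to reject H0.


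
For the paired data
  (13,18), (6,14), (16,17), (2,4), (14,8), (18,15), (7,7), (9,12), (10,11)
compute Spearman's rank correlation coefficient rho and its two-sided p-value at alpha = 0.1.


Step 1: Rank x and y separately (midranks; no ties here).
rank(x): 13->6, 6->2, 16->8, 2->1, 14->7, 18->9, 7->3, 9->4, 10->5
rank(y): 18->9, 14->6, 17->8, 4->1, 8->3, 15->7, 7->2, 12->5, 11->4
Step 2: d_i = R_x(i) - R_y(i); compute d_i^2.
  (6-9)^2=9, (2-6)^2=16, (8-8)^2=0, (1-1)^2=0, (7-3)^2=16, (9-7)^2=4, (3-2)^2=1, (4-5)^2=1, (5-4)^2=1
sum(d^2) = 48.
Step 3: rho = 1 - 6*48 / (9*(9^2 - 1)) = 1 - 288/720 = 0.600000.
Step 4: Under H0, t = rho * sqrt((n-2)/(1-rho^2)) = 1.9843 ~ t(7).
Step 5: Two-sided p-value from the t-distribution with 7 df = 0.087623.
Step 6: alpha = 0.1. reject H0.

rho = 0.6000, p = 0.087623, reject H0 at alpha = 0.1.


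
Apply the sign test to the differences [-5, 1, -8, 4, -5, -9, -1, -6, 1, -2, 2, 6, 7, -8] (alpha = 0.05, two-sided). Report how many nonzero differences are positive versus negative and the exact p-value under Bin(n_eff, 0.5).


Step 1: Discard zero differences. Original n = 14; n_eff = number of nonzero differences = 14.
Nonzero differences (with sign): -5, +1, -8, +4, -5, -9, -1, -6, +1, -2, +2, +6, +7, -8
Step 2: Count signs: positive = 6, negative = 8.
Step 3: Under H0: P(positive) = 0.5, so the number of positives S ~ Bin(14, 0.5).
Step 4: Two-sided exact p-value = sum of Bin(14,0.5) probabilities at or below the observed probability = 0.790527.
Step 5: alpha = 0.05. fail to reject H0.

n_eff = 14, pos = 6, neg = 8, p = 0.790527, fail to reject H0.


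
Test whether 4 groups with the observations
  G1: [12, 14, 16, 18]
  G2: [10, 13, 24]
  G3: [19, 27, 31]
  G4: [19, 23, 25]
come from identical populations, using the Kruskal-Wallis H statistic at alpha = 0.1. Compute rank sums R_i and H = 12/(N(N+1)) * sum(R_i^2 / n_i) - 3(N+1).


Step 1: Combine all N = 13 observations and assign midranks.
sorted (value, group, rank): (10,G2,1), (12,G1,2), (13,G2,3), (14,G1,4), (16,G1,5), (18,G1,6), (19,G3,7.5), (19,G4,7.5), (23,G4,9), (24,G2,10), (25,G4,11), (27,G3,12), (31,G3,13)
Step 2: Sum ranks within each group.
R_1 = 17 (n_1 = 4)
R_2 = 14 (n_2 = 3)
R_3 = 32.5 (n_3 = 3)
R_4 = 27.5 (n_4 = 3)
Step 3: H = 12/(N(N+1)) * sum(R_i^2/n_i) - 3(N+1)
     = 12/(13*14) * (17^2/4 + 14^2/3 + 32.5^2/3 + 27.5^2/3) - 3*14
     = 0.065934 * 741.75 - 42
     = 6.906593.
Step 4: Ties present; correction factor C = 1 - 6/(13^3 - 13) = 0.997253. Corrected H = 6.906593 / 0.997253 = 6.925620.
Step 5: Under H0, H ~ chi^2(3); p-value = 0.074307.
Step 6: alpha = 0.1. reject H0.

H = 6.9256, df = 3, p = 0.074307, reject H0.


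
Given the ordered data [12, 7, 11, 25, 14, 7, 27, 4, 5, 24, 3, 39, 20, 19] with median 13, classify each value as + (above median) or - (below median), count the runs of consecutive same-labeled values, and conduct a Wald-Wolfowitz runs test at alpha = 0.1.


Step 1: Compute median = 13; label A = above, B = below.
Labels in order: BBBAABABBABAAA  (n_A = 7, n_B = 7)
Step 2: Count runs R = 8.
Step 3: Under H0 (random ordering), E[R] = 2*n_A*n_B/(n_A+n_B) + 1 = 2*7*7/14 + 1 = 8.0000.
        Var[R] = 2*n_A*n_B*(2*n_A*n_B - n_A - n_B) / ((n_A+n_B)^2 * (n_A+n_B-1)) = 8232/2548 = 3.2308.
        SD[R] = 1.7974.
Step 4: R = E[R], so z = 0 with no continuity correction.
Step 5: Two-sided p-value via normal approximation = 2*(1 - Phi(|z|)) = 1.000000.
Step 6: alpha = 0.1. fail to reject H0.

R = 8, z = 0.0000, p = 1.000000, fail to reject H0.


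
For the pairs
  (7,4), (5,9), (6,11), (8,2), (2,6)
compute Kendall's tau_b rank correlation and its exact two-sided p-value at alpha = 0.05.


Step 1: Enumerate the 10 unordered pairs (i,j) with i<j and classify each by sign(x_j-x_i) * sign(y_j-y_i).
  (1,2):dx=-2,dy=+5->D; (1,3):dx=-1,dy=+7->D; (1,4):dx=+1,dy=-2->D; (1,5):dx=-5,dy=+2->D
  (2,3):dx=+1,dy=+2->C; (2,4):dx=+3,dy=-7->D; (2,5):dx=-3,dy=-3->C; (3,4):dx=+2,dy=-9->D
  (3,5):dx=-4,dy=-5->C; (4,5):dx=-6,dy=+4->D
Step 2: C = 3, D = 7, total pairs = 10.
Step 3: tau = (C - D)/(n(n-1)/2) = (3 - 7)/10 = -0.400000.
Step 4: Exact two-sided p-value (enumerate n! = 120 permutations of y under H0): p = 0.483333.
Step 5: alpha = 0.05. fail to reject H0.

tau_b = -0.4000 (C=3, D=7), p = 0.483333, fail to reject H0.


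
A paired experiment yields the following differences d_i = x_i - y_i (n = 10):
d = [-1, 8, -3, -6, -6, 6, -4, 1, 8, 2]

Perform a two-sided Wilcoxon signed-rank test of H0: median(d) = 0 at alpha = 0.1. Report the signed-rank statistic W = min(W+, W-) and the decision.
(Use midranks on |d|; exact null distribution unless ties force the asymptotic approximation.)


Step 1: Drop any zero differences (none here) and take |d_i|.
|d| = [1, 8, 3, 6, 6, 6, 4, 1, 8, 2]
Step 2: Midrank |d_i| (ties get averaged ranks).
ranks: |1|->1.5, |8|->9.5, |3|->4, |6|->7, |6|->7, |6|->7, |4|->5, |1|->1.5, |8|->9.5, |2|->3
Step 3: Attach original signs; sum ranks with positive sign and with negative sign.
W+ = 9.5 + 7 + 1.5 + 9.5 + 3 = 30.5
W- = 1.5 + 4 + 7 + 7 + 5 = 24.5
(Check: W+ + W- = 55 should equal n(n+1)/2 = 55.)
Step 4: Test statistic W = min(W+, W-) = 24.5.
Step 5: Ties in |d|, so use the tie-corrected normal approximation.
        E[W] = n(n+1)/4 = 10*11/4 = 27.5.
        Tie groups: |d|=1 (t=2), |d|=6 (t=3), |d|=8 (t=2); sum(t^3 - t) = 36.
        Var[W] = n(n+1)(2n+1)/24 - sum(t^3-t)/48 = 2310/24 - 36/48 = 95.5.
        z = (W - E[W]) / sqrt(Var[W]) = (24.5 - 27.5) / 9.7724 = -0.3070.
        Two-sided p = 2*Phi(z) = 0.758853.
Step 6: alpha = 0.1. fail to reject H0.

W+ = 30.5, W- = 24.5, W = min = 24.5, p = 0.758853, fail to reject H0.


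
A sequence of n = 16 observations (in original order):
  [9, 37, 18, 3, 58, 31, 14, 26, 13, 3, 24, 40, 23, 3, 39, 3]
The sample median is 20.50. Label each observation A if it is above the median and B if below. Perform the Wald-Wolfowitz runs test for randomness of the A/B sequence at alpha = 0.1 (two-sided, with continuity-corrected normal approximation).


Step 1: Compute median = 20.50; label A = above, B = below.
Labels in order: BABBAABABBAAABAB  (n_A = 8, n_B = 8)
Step 2: Count runs R = 11.
Step 3: Under H0 (random ordering), E[R] = 2*n_A*n_B/(n_A+n_B) + 1 = 2*8*8/16 + 1 = 9.0000.
        Var[R] = 2*n_A*n_B*(2*n_A*n_B - n_A - n_B) / ((n_A+n_B)^2 * (n_A+n_B-1)) = 14336/3840 = 3.7333.
        SD[R] = 1.9322.
Step 4: Continuity-corrected z = (R - 0.5 - E[R]) / SD[R] = (11 - 0.5 - 9.0000) / 1.9322 = 0.7763.
Step 5: Two-sided p-value via normal approximation = 2*(1 - Phi(|z|)) = 0.437558.
Step 6: alpha = 0.1. fail to reject H0.

R = 11, z = 0.7763, p = 0.437558, fail to reject H0.


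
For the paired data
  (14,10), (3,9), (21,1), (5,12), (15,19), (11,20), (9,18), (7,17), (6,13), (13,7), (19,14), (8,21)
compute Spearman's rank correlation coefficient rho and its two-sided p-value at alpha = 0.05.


Step 1: Rank x and y separately (midranks; no ties here).
rank(x): 14->9, 3->1, 21->12, 5->2, 15->10, 11->7, 9->6, 7->4, 6->3, 13->8, 19->11, 8->5
rank(y): 10->4, 9->3, 1->1, 12->5, 19->10, 20->11, 18->9, 17->8, 13->6, 7->2, 14->7, 21->12
Step 2: d_i = R_x(i) - R_y(i); compute d_i^2.
  (9-4)^2=25, (1-3)^2=4, (12-1)^2=121, (2-5)^2=9, (10-10)^2=0, (7-11)^2=16, (6-9)^2=9, (4-8)^2=16, (3-6)^2=9, (8-2)^2=36, (11-7)^2=16, (5-12)^2=49
sum(d^2) = 310.
Step 3: rho = 1 - 6*310 / (12*(12^2 - 1)) = 1 - 1860/1716 = -0.083916.
Step 4: Under H0, t = rho * sqrt((n-2)/(1-rho^2)) = -0.2663 ~ t(10).
Step 5: Two-sided p-value from the t-distribution with 10 df = 0.795415.
Step 6: alpha = 0.05. fail to reject H0.

rho = -0.0839, p = 0.795415, fail to reject H0 at alpha = 0.05.


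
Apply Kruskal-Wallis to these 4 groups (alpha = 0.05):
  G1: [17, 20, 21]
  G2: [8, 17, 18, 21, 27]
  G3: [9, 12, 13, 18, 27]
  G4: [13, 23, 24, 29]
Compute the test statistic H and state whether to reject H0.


Step 1: Combine all N = 17 observations and assign midranks.
sorted (value, group, rank): (8,G2,1), (9,G3,2), (12,G3,3), (13,G3,4.5), (13,G4,4.5), (17,G1,6.5), (17,G2,6.5), (18,G2,8.5), (18,G3,8.5), (20,G1,10), (21,G1,11.5), (21,G2,11.5), (23,G4,13), (24,G4,14), (27,G2,15.5), (27,G3,15.5), (29,G4,17)
Step 2: Sum ranks within each group.
R_1 = 28 (n_1 = 3)
R_2 = 43 (n_2 = 5)
R_3 = 33.5 (n_3 = 5)
R_4 = 48.5 (n_4 = 4)
Step 3: H = 12/(N(N+1)) * sum(R_i^2/n_i) - 3(N+1)
     = 12/(17*18) * (28^2/3 + 43^2/5 + 33.5^2/5 + 48.5^2/4) - 3*18
     = 0.039216 * 1443.65 - 54
     = 2.613562.
Step 4: Ties present; correction factor C = 1 - 30/(17^3 - 17) = 0.993873. Corrected H = 2.613562 / 0.993873 = 2.629675.
Step 5: Under H0, H ~ chi^2(3); p-value = 0.452311.
Step 6: alpha = 0.05. fail to reject H0.

H = 2.6297, df = 3, p = 0.452311, fail to reject H0.


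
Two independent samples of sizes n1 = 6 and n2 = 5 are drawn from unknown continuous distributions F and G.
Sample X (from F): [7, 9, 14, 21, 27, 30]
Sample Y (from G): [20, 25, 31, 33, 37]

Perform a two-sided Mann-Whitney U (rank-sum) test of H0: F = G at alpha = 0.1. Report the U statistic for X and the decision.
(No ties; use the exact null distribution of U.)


Step 1: Combine and sort all 11 observations; assign midranks.
sorted (value, group): (7,X), (9,X), (14,X), (20,Y), (21,X), (25,Y), (27,X), (30,X), (31,Y), (33,Y), (37,Y)
ranks: 7->1, 9->2, 14->3, 20->4, 21->5, 25->6, 27->7, 30->8, 31->9, 33->10, 37->11
Step 2: Rank sum for X: R1 = 1 + 2 + 3 + 5 + 7 + 8 = 26.
Step 3: U_X = R1 - n1(n1+1)/2 = 26 - 6*7/2 = 26 - 21 = 5.
       U_Y = n1*n2 - U_X = 30 - 5 = 25.
Step 4: No ties, so the exact null distribution of U (based on enumerating the C(11,6) = 462 equally likely rank assignments) gives the two-sided p-value.
Step 5: p-value = 0.082251; compare to alpha = 0.1. reject H0.

U_X = 5, p = 0.082251, reject H0 at alpha = 0.1.


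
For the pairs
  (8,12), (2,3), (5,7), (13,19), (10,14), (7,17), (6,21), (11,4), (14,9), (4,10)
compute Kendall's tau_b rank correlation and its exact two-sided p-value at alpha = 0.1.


Step 1: Enumerate the 45 unordered pairs (i,j) with i<j and classify each by sign(x_j-x_i) * sign(y_j-y_i).
  (1,2):dx=-6,dy=-9->C; (1,3):dx=-3,dy=-5->C; (1,4):dx=+5,dy=+7->C; (1,5):dx=+2,dy=+2->C
  (1,6):dx=-1,dy=+5->D; (1,7):dx=-2,dy=+9->D; (1,8):dx=+3,dy=-8->D; (1,9):dx=+6,dy=-3->D
  (1,10):dx=-4,dy=-2->C; (2,3):dx=+3,dy=+4->C; (2,4):dx=+11,dy=+16->C; (2,5):dx=+8,dy=+11->C
  (2,6):dx=+5,dy=+14->C; (2,7):dx=+4,dy=+18->C; (2,8):dx=+9,dy=+1->C; (2,9):dx=+12,dy=+6->C
  (2,10):dx=+2,dy=+7->C; (3,4):dx=+8,dy=+12->C; (3,5):dx=+5,dy=+7->C; (3,6):dx=+2,dy=+10->C
  (3,7):dx=+1,dy=+14->C; (3,8):dx=+6,dy=-3->D; (3,9):dx=+9,dy=+2->C; (3,10):dx=-1,dy=+3->D
  (4,5):dx=-3,dy=-5->C; (4,6):dx=-6,dy=-2->C; (4,7):dx=-7,dy=+2->D; (4,8):dx=-2,dy=-15->C
  (4,9):dx=+1,dy=-10->D; (4,10):dx=-9,dy=-9->C; (5,6):dx=-3,dy=+3->D; (5,7):dx=-4,dy=+7->D
  (5,8):dx=+1,dy=-10->D; (5,9):dx=+4,dy=-5->D; (5,10):dx=-6,dy=-4->C; (6,7):dx=-1,dy=+4->D
  (6,8):dx=+4,dy=-13->D; (6,9):dx=+7,dy=-8->D; (6,10):dx=-3,dy=-7->C; (7,8):dx=+5,dy=-17->D
  (7,9):dx=+8,dy=-12->D; (7,10):dx=-2,dy=-11->C; (8,9):dx=+3,dy=+5->C; (8,10):dx=-7,dy=+6->D
  (9,10):dx=-10,dy=+1->D
Step 2: C = 26, D = 19, total pairs = 45.
Step 3: tau = (C - D)/(n(n-1)/2) = (26 - 19)/45 = 0.155556.
Step 4: Exact two-sided p-value (enumerate n! = 3628800 permutations of y under H0): p = 0.600654.
Step 5: alpha = 0.1. fail to reject H0.

tau_b = 0.1556 (C=26, D=19), p = 0.600654, fail to reject H0.


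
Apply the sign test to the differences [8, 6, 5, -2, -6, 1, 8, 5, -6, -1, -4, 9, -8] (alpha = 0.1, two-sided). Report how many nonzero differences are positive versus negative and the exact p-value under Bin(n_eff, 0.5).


Step 1: Discard zero differences. Original n = 13; n_eff = number of nonzero differences = 13.
Nonzero differences (with sign): +8, +6, +5, -2, -6, +1, +8, +5, -6, -1, -4, +9, -8
Step 2: Count signs: positive = 7, negative = 6.
Step 3: Under H0: P(positive) = 0.5, so the number of positives S ~ Bin(13, 0.5).
Step 4: Two-sided exact p-value = sum of Bin(13,0.5) probabilities at or below the observed probability = 1.000000.
Step 5: alpha = 0.1. fail to reject H0.

n_eff = 13, pos = 7, neg = 6, p = 1.000000, fail to reject H0.


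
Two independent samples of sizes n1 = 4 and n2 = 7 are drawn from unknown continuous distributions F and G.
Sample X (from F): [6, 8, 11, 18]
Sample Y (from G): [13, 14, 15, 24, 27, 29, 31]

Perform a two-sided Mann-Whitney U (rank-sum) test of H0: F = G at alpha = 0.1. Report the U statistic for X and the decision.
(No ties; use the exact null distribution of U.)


Step 1: Combine and sort all 11 observations; assign midranks.
sorted (value, group): (6,X), (8,X), (11,X), (13,Y), (14,Y), (15,Y), (18,X), (24,Y), (27,Y), (29,Y), (31,Y)
ranks: 6->1, 8->2, 11->3, 13->4, 14->5, 15->6, 18->7, 24->8, 27->9, 29->10, 31->11
Step 2: Rank sum for X: R1 = 1 + 2 + 3 + 7 = 13.
Step 3: U_X = R1 - n1(n1+1)/2 = 13 - 4*5/2 = 13 - 10 = 3.
       U_Y = n1*n2 - U_X = 28 - 3 = 25.
Step 4: No ties, so the exact null distribution of U (based on enumerating the C(11,4) = 330 equally likely rank assignments) gives the two-sided p-value.
Step 5: p-value = 0.042424; compare to alpha = 0.1. reject H0.

U_X = 3, p = 0.042424, reject H0 at alpha = 0.1.


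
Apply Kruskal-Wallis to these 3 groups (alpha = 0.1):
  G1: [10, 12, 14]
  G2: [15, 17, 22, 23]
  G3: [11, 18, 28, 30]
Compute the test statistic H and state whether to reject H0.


Step 1: Combine all N = 11 observations and assign midranks.
sorted (value, group, rank): (10,G1,1), (11,G3,2), (12,G1,3), (14,G1,4), (15,G2,5), (17,G2,6), (18,G3,7), (22,G2,8), (23,G2,9), (28,G3,10), (30,G3,11)
Step 2: Sum ranks within each group.
R_1 = 8 (n_1 = 3)
R_2 = 28 (n_2 = 4)
R_3 = 30 (n_3 = 4)
Step 3: H = 12/(N(N+1)) * sum(R_i^2/n_i) - 3(N+1)
     = 12/(11*12) * (8^2/3 + 28^2/4 + 30^2/4) - 3*12
     = 0.090909 * 442.333 - 36
     = 4.212121.
Step 4: No ties, so H is used without correction.
Step 5: Under H0, H ~ chi^2(2); p-value = 0.121717.
Step 6: alpha = 0.1. fail to reject H0.

H = 4.2121, df = 2, p = 0.121717, fail to reject H0.


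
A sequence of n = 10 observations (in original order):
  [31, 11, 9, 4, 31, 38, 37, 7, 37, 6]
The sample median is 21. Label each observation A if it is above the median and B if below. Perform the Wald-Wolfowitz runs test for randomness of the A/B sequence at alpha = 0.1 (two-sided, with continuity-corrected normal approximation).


Step 1: Compute median = 21; label A = above, B = below.
Labels in order: ABBBAAABAB  (n_A = 5, n_B = 5)
Step 2: Count runs R = 6.
Step 3: Under H0 (random ordering), E[R] = 2*n_A*n_B/(n_A+n_B) + 1 = 2*5*5/10 + 1 = 6.0000.
        Var[R] = 2*n_A*n_B*(2*n_A*n_B - n_A - n_B) / ((n_A+n_B)^2 * (n_A+n_B-1)) = 2000/900 = 2.2222.
        SD[R] = 1.4907.
Step 4: R = E[R], so z = 0 with no continuity correction.
Step 5: Two-sided p-value via normal approximation = 2*(1 - Phi(|z|)) = 1.000000.
Step 6: alpha = 0.1. fail to reject H0.

R = 6, z = 0.0000, p = 1.000000, fail to reject H0.


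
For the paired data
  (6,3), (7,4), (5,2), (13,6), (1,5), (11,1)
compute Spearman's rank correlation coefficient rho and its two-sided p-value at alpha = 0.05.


Step 1: Rank x and y separately (midranks; no ties here).
rank(x): 6->3, 7->4, 5->2, 13->6, 1->1, 11->5
rank(y): 3->3, 4->4, 2->2, 6->6, 5->5, 1->1
Step 2: d_i = R_x(i) - R_y(i); compute d_i^2.
  (3-3)^2=0, (4-4)^2=0, (2-2)^2=0, (6-6)^2=0, (1-5)^2=16, (5-1)^2=16
sum(d^2) = 32.
Step 3: rho = 1 - 6*32 / (6*(6^2 - 1)) = 1 - 192/210 = 0.085714.
Step 4: Under H0, t = rho * sqrt((n-2)/(1-rho^2)) = 0.1721 ~ t(4).
Step 5: Two-sided p-value from the t-distribution with 4 df = 0.871743.
Step 6: alpha = 0.05. fail to reject H0.

rho = 0.0857, p = 0.871743, fail to reject H0 at alpha = 0.05.


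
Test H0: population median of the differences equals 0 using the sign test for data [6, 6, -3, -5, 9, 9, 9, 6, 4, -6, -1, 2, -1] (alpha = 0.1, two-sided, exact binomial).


Step 1: Discard zero differences. Original n = 13; n_eff = number of nonzero differences = 13.
Nonzero differences (with sign): +6, +6, -3, -5, +9, +9, +9, +6, +4, -6, -1, +2, -1
Step 2: Count signs: positive = 8, negative = 5.
Step 3: Under H0: P(positive) = 0.5, so the number of positives S ~ Bin(13, 0.5).
Step 4: Two-sided exact p-value = sum of Bin(13,0.5) probabilities at or below the observed probability = 0.581055.
Step 5: alpha = 0.1. fail to reject H0.

n_eff = 13, pos = 8, neg = 5, p = 0.581055, fail to reject H0.


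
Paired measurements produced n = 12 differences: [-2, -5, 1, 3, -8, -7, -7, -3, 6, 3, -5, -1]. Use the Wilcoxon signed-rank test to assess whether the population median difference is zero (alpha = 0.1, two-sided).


Step 1: Drop any zero differences (none here) and take |d_i|.
|d| = [2, 5, 1, 3, 8, 7, 7, 3, 6, 3, 5, 1]
Step 2: Midrank |d_i| (ties get averaged ranks).
ranks: |2|->3, |5|->7.5, |1|->1.5, |3|->5, |8|->12, |7|->10.5, |7|->10.5, |3|->5, |6|->9, |3|->5, |5|->7.5, |1|->1.5
Step 3: Attach original signs; sum ranks with positive sign and with negative sign.
W+ = 1.5 + 5 + 9 + 5 = 20.5
W- = 3 + 7.5 + 12 + 10.5 + 10.5 + 5 + 7.5 + 1.5 = 57.5
(Check: W+ + W- = 78 should equal n(n+1)/2 = 78.)
Step 4: Test statistic W = min(W+, W-) = 20.5.
Step 5: Ties in |d|, so use the tie-corrected normal approximation.
        E[W] = n(n+1)/4 = 12*13/4 = 39.
        Tie groups: |d|=1 (t=2), |d|=3 (t=3), |d|=5 (t=2), |d|=7 (t=2); sum(t^3 - t) = 42.
        Var[W] = n(n+1)(2n+1)/24 - sum(t^3-t)/48 = 3900/24 - 42/48 = 161.625.
        z = (W - E[W]) / sqrt(Var[W]) = (20.5 - 39) / 12.7132 = -1.4552.
        Two-sided p = 2*Phi(z) = 0.145619.
Step 6: alpha = 0.1. fail to reject H0.

W+ = 20.5, W- = 57.5, W = min = 20.5, p = 0.145619, fail to reject H0.


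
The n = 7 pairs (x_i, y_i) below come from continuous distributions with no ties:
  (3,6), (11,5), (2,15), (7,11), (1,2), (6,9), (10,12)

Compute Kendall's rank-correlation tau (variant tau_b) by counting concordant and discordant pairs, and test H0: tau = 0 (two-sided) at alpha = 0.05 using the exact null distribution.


Step 1: Enumerate the 21 unordered pairs (i,j) with i<j and classify each by sign(x_j-x_i) * sign(y_j-y_i).
  (1,2):dx=+8,dy=-1->D; (1,3):dx=-1,dy=+9->D; (1,4):dx=+4,dy=+5->C; (1,5):dx=-2,dy=-4->C
  (1,6):dx=+3,dy=+3->C; (1,7):dx=+7,dy=+6->C; (2,3):dx=-9,dy=+10->D; (2,4):dx=-4,dy=+6->D
  (2,5):dx=-10,dy=-3->C; (2,6):dx=-5,dy=+4->D; (2,7):dx=-1,dy=+7->D; (3,4):dx=+5,dy=-4->D
  (3,5):dx=-1,dy=-13->C; (3,6):dx=+4,dy=-6->D; (3,7):dx=+8,dy=-3->D; (4,5):dx=-6,dy=-9->C
  (4,6):dx=-1,dy=-2->C; (4,7):dx=+3,dy=+1->C; (5,6):dx=+5,dy=+7->C; (5,7):dx=+9,dy=+10->C
  (6,7):dx=+4,dy=+3->C
Step 2: C = 12, D = 9, total pairs = 21.
Step 3: tau = (C - D)/(n(n-1)/2) = (12 - 9)/21 = 0.142857.
Step 4: Exact two-sided p-value (enumerate n! = 5040 permutations of y under H0): p = 0.772619.
Step 5: alpha = 0.05. fail to reject H0.

tau_b = 0.1429 (C=12, D=9), p = 0.772619, fail to reject H0.


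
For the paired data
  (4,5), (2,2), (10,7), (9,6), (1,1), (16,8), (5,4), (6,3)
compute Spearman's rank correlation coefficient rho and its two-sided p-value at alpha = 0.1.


Step 1: Rank x and y separately (midranks; no ties here).
rank(x): 4->3, 2->2, 10->7, 9->6, 1->1, 16->8, 5->4, 6->5
rank(y): 5->5, 2->2, 7->7, 6->6, 1->1, 8->8, 4->4, 3->3
Step 2: d_i = R_x(i) - R_y(i); compute d_i^2.
  (3-5)^2=4, (2-2)^2=0, (7-7)^2=0, (6-6)^2=0, (1-1)^2=0, (8-8)^2=0, (4-4)^2=0, (5-3)^2=4
sum(d^2) = 8.
Step 3: rho = 1 - 6*8 / (8*(8^2 - 1)) = 1 - 48/504 = 0.904762.
Step 4: Under H0, t = rho * sqrt((n-2)/(1-rho^2)) = 5.2034 ~ t(6).
Step 5: Two-sided p-value from the t-distribution with 6 df = 0.002008.
Step 6: alpha = 0.1. reject H0.

rho = 0.9048, p = 0.002008, reject H0 at alpha = 0.1.


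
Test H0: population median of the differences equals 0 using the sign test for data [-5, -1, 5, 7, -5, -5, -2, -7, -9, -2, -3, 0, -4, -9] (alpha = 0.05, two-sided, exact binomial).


Step 1: Discard zero differences. Original n = 14; n_eff = number of nonzero differences = 13.
Nonzero differences (with sign): -5, -1, +5, +7, -5, -5, -2, -7, -9, -2, -3, -4, -9
Step 2: Count signs: positive = 2, negative = 11.
Step 3: Under H0: P(positive) = 0.5, so the number of positives S ~ Bin(13, 0.5).
Step 4: Two-sided exact p-value = sum of Bin(13,0.5) probabilities at or below the observed probability = 0.022461.
Step 5: alpha = 0.05. reject H0.

n_eff = 13, pos = 2, neg = 11, p = 0.022461, reject H0.


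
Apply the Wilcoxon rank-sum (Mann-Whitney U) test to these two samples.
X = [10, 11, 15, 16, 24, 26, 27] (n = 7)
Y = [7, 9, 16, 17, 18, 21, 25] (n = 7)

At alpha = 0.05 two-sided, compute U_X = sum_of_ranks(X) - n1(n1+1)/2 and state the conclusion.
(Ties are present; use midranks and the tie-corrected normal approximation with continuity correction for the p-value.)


Step 1: Combine and sort all 14 observations; assign midranks.
sorted (value, group): (7,Y), (9,Y), (10,X), (11,X), (15,X), (16,X), (16,Y), (17,Y), (18,Y), (21,Y), (24,X), (25,Y), (26,X), (27,X)
ranks: 7->1, 9->2, 10->3, 11->4, 15->5, 16->6.5, 16->6.5, 17->8, 18->9, 21->10, 24->11, 25->12, 26->13, 27->14
Step 2: Rank sum for X: R1 = 3 + 4 + 5 + 6.5 + 11 + 13 + 14 = 56.5.
Step 3: U_X = R1 - n1(n1+1)/2 = 56.5 - 7*8/2 = 56.5 - 28 = 28.5.
       U_Y = n1*n2 - U_X = 49 - 28.5 = 20.5.
Step 4: Ties are present, so use the tie-corrected normal approximation (with continuity correction) for the p-value.
Step 5: p-value = 0.654365; compare to alpha = 0.05. fail to reject H0.

U_X = 28.5, p = 0.654365, fail to reject H0 at alpha = 0.05.


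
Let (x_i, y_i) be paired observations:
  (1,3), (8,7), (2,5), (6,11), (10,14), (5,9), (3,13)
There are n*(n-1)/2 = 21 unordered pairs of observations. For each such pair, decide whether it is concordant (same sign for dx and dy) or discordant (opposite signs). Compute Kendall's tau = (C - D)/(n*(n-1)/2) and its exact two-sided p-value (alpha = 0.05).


Step 1: Enumerate the 21 unordered pairs (i,j) with i<j and classify each by sign(x_j-x_i) * sign(y_j-y_i).
  (1,2):dx=+7,dy=+4->C; (1,3):dx=+1,dy=+2->C; (1,4):dx=+5,dy=+8->C; (1,5):dx=+9,dy=+11->C
  (1,6):dx=+4,dy=+6->C; (1,7):dx=+2,dy=+10->C; (2,3):dx=-6,dy=-2->C; (2,4):dx=-2,dy=+4->D
  (2,5):dx=+2,dy=+7->C; (2,6):dx=-3,dy=+2->D; (2,7):dx=-5,dy=+6->D; (3,4):dx=+4,dy=+6->C
  (3,5):dx=+8,dy=+9->C; (3,6):dx=+3,dy=+4->C; (3,7):dx=+1,dy=+8->C; (4,5):dx=+4,dy=+3->C
  (4,6):dx=-1,dy=-2->C; (4,7):dx=-3,dy=+2->D; (5,6):dx=-5,dy=-5->C; (5,7):dx=-7,dy=-1->C
  (6,7):dx=-2,dy=+4->D
Step 2: C = 16, D = 5, total pairs = 21.
Step 3: tau = (C - D)/(n(n-1)/2) = (16 - 5)/21 = 0.523810.
Step 4: Exact two-sided p-value (enumerate n! = 5040 permutations of y under H0): p = 0.136111.
Step 5: alpha = 0.05. fail to reject H0.

tau_b = 0.5238 (C=16, D=5), p = 0.136111, fail to reject H0.


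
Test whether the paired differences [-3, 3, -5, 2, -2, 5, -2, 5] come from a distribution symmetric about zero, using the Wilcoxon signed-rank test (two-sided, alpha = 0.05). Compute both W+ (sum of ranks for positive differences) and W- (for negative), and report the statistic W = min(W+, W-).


Step 1: Drop any zero differences (none here) and take |d_i|.
|d| = [3, 3, 5, 2, 2, 5, 2, 5]
Step 2: Midrank |d_i| (ties get averaged ranks).
ranks: |3|->4.5, |3|->4.5, |5|->7, |2|->2, |2|->2, |5|->7, |2|->2, |5|->7
Step 3: Attach original signs; sum ranks with positive sign and with negative sign.
W+ = 4.5 + 2 + 7 + 7 = 20.5
W- = 4.5 + 7 + 2 + 2 = 15.5
(Check: W+ + W- = 36 should equal n(n+1)/2 = 36.)
Step 4: Test statistic W = min(W+, W-) = 15.5.
Step 5: Ties in |d|, so use the tie-corrected normal approximation.
        E[W] = n(n+1)/4 = 8*9/4 = 18.
        Tie groups: |d|=2 (t=3), |d|=3 (t=2), |d|=5 (t=3); sum(t^3 - t) = 54.
        Var[W] = n(n+1)(2n+1)/24 - sum(t^3-t)/48 = 1224/24 - 54/48 = 49.875.
        z = (W - E[W]) / sqrt(Var[W]) = (15.5 - 18) / 7.0622 = -0.3540.
        Two-sided p = 2*Phi(z) = 0.723342.
Step 6: alpha = 0.05. fail to reject H0.

W+ = 20.5, W- = 15.5, W = min = 15.5, p = 0.723342, fail to reject H0.


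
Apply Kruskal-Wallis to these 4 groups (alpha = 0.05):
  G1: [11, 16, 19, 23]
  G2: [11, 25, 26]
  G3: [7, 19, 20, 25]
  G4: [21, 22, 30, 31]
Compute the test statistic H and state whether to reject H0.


Step 1: Combine all N = 15 observations and assign midranks.
sorted (value, group, rank): (7,G3,1), (11,G1,2.5), (11,G2,2.5), (16,G1,4), (19,G1,5.5), (19,G3,5.5), (20,G3,7), (21,G4,8), (22,G4,9), (23,G1,10), (25,G2,11.5), (25,G3,11.5), (26,G2,13), (30,G4,14), (31,G4,15)
Step 2: Sum ranks within each group.
R_1 = 22 (n_1 = 4)
R_2 = 27 (n_2 = 3)
R_3 = 25 (n_3 = 4)
R_4 = 46 (n_4 = 4)
Step 3: H = 12/(N(N+1)) * sum(R_i^2/n_i) - 3(N+1)
     = 12/(15*16) * (22^2/4 + 27^2/3 + 25^2/4 + 46^2/4) - 3*16
     = 0.050000 * 1049.25 - 48
     = 4.462500.
Step 4: Ties present; correction factor C = 1 - 18/(15^3 - 15) = 0.994643. Corrected H = 4.462500 / 0.994643 = 4.486535.
Step 5: Under H0, H ~ chi^2(3); p-value = 0.213494.
Step 6: alpha = 0.05. fail to reject H0.

H = 4.4865, df = 3, p = 0.213494, fail to reject H0.


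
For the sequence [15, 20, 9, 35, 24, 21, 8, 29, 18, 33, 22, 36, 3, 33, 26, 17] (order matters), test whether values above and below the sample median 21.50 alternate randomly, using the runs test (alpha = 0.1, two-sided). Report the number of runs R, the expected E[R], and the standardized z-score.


Step 1: Compute median = 21.50; label A = above, B = below.
Labels in order: BBBAABBABAAABAAB  (n_A = 8, n_B = 8)
Step 2: Count runs R = 9.
Step 3: Under H0 (random ordering), E[R] = 2*n_A*n_B/(n_A+n_B) + 1 = 2*8*8/16 + 1 = 9.0000.
        Var[R] = 2*n_A*n_B*(2*n_A*n_B - n_A - n_B) / ((n_A+n_B)^2 * (n_A+n_B-1)) = 14336/3840 = 3.7333.
        SD[R] = 1.9322.
Step 4: R = E[R], so z = 0 with no continuity correction.
Step 5: Two-sided p-value via normal approximation = 2*(1 - Phi(|z|)) = 1.000000.
Step 6: alpha = 0.1. fail to reject H0.

R = 9, z = 0.0000, p = 1.000000, fail to reject H0.


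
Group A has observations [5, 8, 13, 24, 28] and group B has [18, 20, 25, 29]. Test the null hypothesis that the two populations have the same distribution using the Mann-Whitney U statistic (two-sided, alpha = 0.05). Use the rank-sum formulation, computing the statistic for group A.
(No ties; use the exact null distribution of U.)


Step 1: Combine and sort all 9 observations; assign midranks.
sorted (value, group): (5,X), (8,X), (13,X), (18,Y), (20,Y), (24,X), (25,Y), (28,X), (29,Y)
ranks: 5->1, 8->2, 13->3, 18->4, 20->5, 24->6, 25->7, 28->8, 29->9
Step 2: Rank sum for X: R1 = 1 + 2 + 3 + 6 + 8 = 20.
Step 3: U_X = R1 - n1(n1+1)/2 = 20 - 5*6/2 = 20 - 15 = 5.
       U_Y = n1*n2 - U_X = 20 - 5 = 15.
Step 4: No ties, so the exact null distribution of U (based on enumerating the C(9,5) = 126 equally likely rank assignments) gives the two-sided p-value.
Step 5: p-value = 0.285714; compare to alpha = 0.05. fail to reject H0.

U_X = 5, p = 0.285714, fail to reject H0 at alpha = 0.05.


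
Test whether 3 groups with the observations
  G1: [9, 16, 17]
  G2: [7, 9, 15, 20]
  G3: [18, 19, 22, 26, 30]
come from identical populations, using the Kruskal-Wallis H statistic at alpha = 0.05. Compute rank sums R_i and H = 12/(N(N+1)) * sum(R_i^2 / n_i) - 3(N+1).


Step 1: Combine all N = 12 observations and assign midranks.
sorted (value, group, rank): (7,G2,1), (9,G1,2.5), (9,G2,2.5), (15,G2,4), (16,G1,5), (17,G1,6), (18,G3,7), (19,G3,8), (20,G2,9), (22,G3,10), (26,G3,11), (30,G3,12)
Step 2: Sum ranks within each group.
R_1 = 13.5 (n_1 = 3)
R_2 = 16.5 (n_2 = 4)
R_3 = 48 (n_3 = 5)
Step 3: H = 12/(N(N+1)) * sum(R_i^2/n_i) - 3(N+1)
     = 12/(12*13) * (13.5^2/3 + 16.5^2/4 + 48^2/5) - 3*13
     = 0.076923 * 589.612 - 39
     = 6.354808.
Step 4: Ties present; correction factor C = 1 - 6/(12^3 - 12) = 0.996503. Corrected H = 6.354808 / 0.996503 = 6.377105.
Step 5: Under H0, H ~ chi^2(2); p-value = 0.041232.
Step 6: alpha = 0.05. reject H0.

H = 6.3771, df = 2, p = 0.041232, reject H0.


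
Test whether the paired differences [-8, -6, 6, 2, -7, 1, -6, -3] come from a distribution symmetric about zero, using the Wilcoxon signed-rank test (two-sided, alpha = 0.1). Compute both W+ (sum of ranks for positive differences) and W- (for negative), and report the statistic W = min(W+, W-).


Step 1: Drop any zero differences (none here) and take |d_i|.
|d| = [8, 6, 6, 2, 7, 1, 6, 3]
Step 2: Midrank |d_i| (ties get averaged ranks).
ranks: |8|->8, |6|->5, |6|->5, |2|->2, |7|->7, |1|->1, |6|->5, |3|->3
Step 3: Attach original signs; sum ranks with positive sign and with negative sign.
W+ = 5 + 2 + 1 = 8
W- = 8 + 5 + 7 + 5 + 3 = 28
(Check: W+ + W- = 36 should equal n(n+1)/2 = 36.)
Step 4: Test statistic W = min(W+, W-) = 8.
Step 5: Ties in |d|, so use the tie-corrected normal approximation.
        E[W] = n(n+1)/4 = 8*9/4 = 18.
        Tie groups: |d|=6 (t=3); sum(t^3 - t) = 24.
        Var[W] = n(n+1)(2n+1)/24 - sum(t^3-t)/48 = 1224/24 - 24/48 = 50.5.
        z = (W - E[W]) / sqrt(Var[W]) = (8 - 18) / 7.1063 = -1.4072.
        Two-sided p = 2*Phi(z) = 0.159370.
Step 6: alpha = 0.1. fail to reject H0.

W+ = 8, W- = 28, W = min = 8, p = 0.159370, fail to reject H0.


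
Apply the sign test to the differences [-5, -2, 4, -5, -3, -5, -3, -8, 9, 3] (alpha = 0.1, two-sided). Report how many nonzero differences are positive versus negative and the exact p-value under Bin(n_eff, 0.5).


Step 1: Discard zero differences. Original n = 10; n_eff = number of nonzero differences = 10.
Nonzero differences (with sign): -5, -2, +4, -5, -3, -5, -3, -8, +9, +3
Step 2: Count signs: positive = 3, negative = 7.
Step 3: Under H0: P(positive) = 0.5, so the number of positives S ~ Bin(10, 0.5).
Step 4: Two-sided exact p-value = sum of Bin(10,0.5) probabilities at or below the observed probability = 0.343750.
Step 5: alpha = 0.1. fail to reject H0.

n_eff = 10, pos = 3, neg = 7, p = 0.343750, fail to reject H0.


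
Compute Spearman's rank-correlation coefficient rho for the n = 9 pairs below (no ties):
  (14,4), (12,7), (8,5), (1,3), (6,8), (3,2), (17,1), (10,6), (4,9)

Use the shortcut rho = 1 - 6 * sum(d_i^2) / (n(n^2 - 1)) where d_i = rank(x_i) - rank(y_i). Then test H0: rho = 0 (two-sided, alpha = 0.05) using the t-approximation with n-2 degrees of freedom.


Step 1: Rank x and y separately (midranks; no ties here).
rank(x): 14->8, 12->7, 8->5, 1->1, 6->4, 3->2, 17->9, 10->6, 4->3
rank(y): 4->4, 7->7, 5->5, 3->3, 8->8, 2->2, 1->1, 6->6, 9->9
Step 2: d_i = R_x(i) - R_y(i); compute d_i^2.
  (8-4)^2=16, (7-7)^2=0, (5-5)^2=0, (1-3)^2=4, (4-8)^2=16, (2-2)^2=0, (9-1)^2=64, (6-6)^2=0, (3-9)^2=36
sum(d^2) = 136.
Step 3: rho = 1 - 6*136 / (9*(9^2 - 1)) = 1 - 816/720 = -0.133333.
Step 4: Under H0, t = rho * sqrt((n-2)/(1-rho^2)) = -0.3559 ~ t(7).
Step 5: Two-sided p-value from the t-distribution with 7 df = 0.732368.
Step 6: alpha = 0.05. fail to reject H0.

rho = -0.1333, p = 0.732368, fail to reject H0 at alpha = 0.05.


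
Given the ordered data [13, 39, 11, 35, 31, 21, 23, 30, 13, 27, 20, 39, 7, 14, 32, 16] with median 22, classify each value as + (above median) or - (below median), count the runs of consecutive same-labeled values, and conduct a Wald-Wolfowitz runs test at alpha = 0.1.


Step 1: Compute median = 22; label A = above, B = below.
Labels in order: BABAABAABABABBAB  (n_A = 8, n_B = 8)
Step 2: Count runs R = 13.
Step 3: Under H0 (random ordering), E[R] = 2*n_A*n_B/(n_A+n_B) + 1 = 2*8*8/16 + 1 = 9.0000.
        Var[R] = 2*n_A*n_B*(2*n_A*n_B - n_A - n_B) / ((n_A+n_B)^2 * (n_A+n_B-1)) = 14336/3840 = 3.7333.
        SD[R] = 1.9322.
Step 4: Continuity-corrected z = (R - 0.5 - E[R]) / SD[R] = (13 - 0.5 - 9.0000) / 1.9322 = 1.8114.
Step 5: Two-sided p-value via normal approximation = 2*(1 - Phi(|z|)) = 0.070076.
Step 6: alpha = 0.1. reject H0.

R = 13, z = 1.8114, p = 0.070076, reject H0.


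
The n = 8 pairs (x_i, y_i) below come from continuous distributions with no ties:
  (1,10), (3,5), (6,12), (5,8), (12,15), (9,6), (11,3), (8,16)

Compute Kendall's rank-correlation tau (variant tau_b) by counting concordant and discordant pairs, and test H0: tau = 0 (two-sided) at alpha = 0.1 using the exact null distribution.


Step 1: Enumerate the 28 unordered pairs (i,j) with i<j and classify each by sign(x_j-x_i) * sign(y_j-y_i).
  (1,2):dx=+2,dy=-5->D; (1,3):dx=+5,dy=+2->C; (1,4):dx=+4,dy=-2->D; (1,5):dx=+11,dy=+5->C
  (1,6):dx=+8,dy=-4->D; (1,7):dx=+10,dy=-7->D; (1,8):dx=+7,dy=+6->C; (2,3):dx=+3,dy=+7->C
  (2,4):dx=+2,dy=+3->C; (2,5):dx=+9,dy=+10->C; (2,6):dx=+6,dy=+1->C; (2,7):dx=+8,dy=-2->D
  (2,8):dx=+5,dy=+11->C; (3,4):dx=-1,dy=-4->C; (3,5):dx=+6,dy=+3->C; (3,6):dx=+3,dy=-6->D
  (3,7):dx=+5,dy=-9->D; (3,8):dx=+2,dy=+4->C; (4,5):dx=+7,dy=+7->C; (4,6):dx=+4,dy=-2->D
  (4,7):dx=+6,dy=-5->D; (4,8):dx=+3,dy=+8->C; (5,6):dx=-3,dy=-9->C; (5,7):dx=-1,dy=-12->C
  (5,8):dx=-4,dy=+1->D; (6,7):dx=+2,dy=-3->D; (6,8):dx=-1,dy=+10->D; (7,8):dx=-3,dy=+13->D
Step 2: C = 15, D = 13, total pairs = 28.
Step 3: tau = (C - D)/(n(n-1)/2) = (15 - 13)/28 = 0.071429.
Step 4: Exact two-sided p-value (enumerate n! = 40320 permutations of y under H0): p = 0.904861.
Step 5: alpha = 0.1. fail to reject H0.

tau_b = 0.0714 (C=15, D=13), p = 0.904861, fail to reject H0.


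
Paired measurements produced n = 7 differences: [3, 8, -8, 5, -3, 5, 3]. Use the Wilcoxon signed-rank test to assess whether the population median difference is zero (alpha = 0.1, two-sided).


Step 1: Drop any zero differences (none here) and take |d_i|.
|d| = [3, 8, 8, 5, 3, 5, 3]
Step 2: Midrank |d_i| (ties get averaged ranks).
ranks: |3|->2, |8|->6.5, |8|->6.5, |5|->4.5, |3|->2, |5|->4.5, |3|->2
Step 3: Attach original signs; sum ranks with positive sign and with negative sign.
W+ = 2 + 6.5 + 4.5 + 4.5 + 2 = 19.5
W- = 6.5 + 2 = 8.5
(Check: W+ + W- = 28 should equal n(n+1)/2 = 28.)
Step 4: Test statistic W = min(W+, W-) = 8.5.
Step 5: Ties in |d|, so use the tie-corrected normal approximation.
        E[W] = n(n+1)/4 = 7*8/4 = 14.
        Tie groups: |d|=3 (t=3), |d|=5 (t=2), |d|=8 (t=2); sum(t^3 - t) = 36.
        Var[W] = n(n+1)(2n+1)/24 - sum(t^3-t)/48 = 840/24 - 36/48 = 34.25.
        z = (W - E[W]) / sqrt(Var[W]) = (8.5 - 14) / 5.8523 = -0.9398.
        Two-sided p = 2*Phi(z) = 0.347324.
Step 6: alpha = 0.1. fail to reject H0.

W+ = 19.5, W- = 8.5, W = min = 8.5, p = 0.347324, fail to reject H0.


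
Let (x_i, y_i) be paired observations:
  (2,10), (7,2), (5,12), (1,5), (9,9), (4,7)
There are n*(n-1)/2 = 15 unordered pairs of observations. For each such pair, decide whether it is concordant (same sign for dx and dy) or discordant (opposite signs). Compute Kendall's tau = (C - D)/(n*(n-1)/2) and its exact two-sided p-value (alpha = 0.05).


Step 1: Enumerate the 15 unordered pairs (i,j) with i<j and classify each by sign(x_j-x_i) * sign(y_j-y_i).
  (1,2):dx=+5,dy=-8->D; (1,3):dx=+3,dy=+2->C; (1,4):dx=-1,dy=-5->C; (1,5):dx=+7,dy=-1->D
  (1,6):dx=+2,dy=-3->D; (2,3):dx=-2,dy=+10->D; (2,4):dx=-6,dy=+3->D; (2,5):dx=+2,dy=+7->C
  (2,6):dx=-3,dy=+5->D; (3,4):dx=-4,dy=-7->C; (3,5):dx=+4,dy=-3->D; (3,6):dx=-1,dy=-5->C
  (4,5):dx=+8,dy=+4->C; (4,6):dx=+3,dy=+2->C; (5,6):dx=-5,dy=-2->C
Step 2: C = 8, D = 7, total pairs = 15.
Step 3: tau = (C - D)/(n(n-1)/2) = (8 - 7)/15 = 0.066667.
Step 4: Exact two-sided p-value (enumerate n! = 720 permutations of y under H0): p = 1.000000.
Step 5: alpha = 0.05. fail to reject H0.

tau_b = 0.0667 (C=8, D=7), p = 1.000000, fail to reject H0.
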